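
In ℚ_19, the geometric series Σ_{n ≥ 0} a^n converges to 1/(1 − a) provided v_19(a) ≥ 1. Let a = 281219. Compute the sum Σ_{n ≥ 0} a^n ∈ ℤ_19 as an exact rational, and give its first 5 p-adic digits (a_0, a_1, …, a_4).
Σ a^n = 1/(1 − a) = -1/281218;  first 5 digits = (1, 0, 0, 3, 2)

v_19(a) = 3 ≥ 1, so the series converges in ℤ_19 to 1/(1 − a) = 1/(1 − 281219) = -1/281218. Expand this rational in ℤ_19: compute digits iteratively via d_i = x_i mod 19, x_{i+1} = (x_i − d_i)/19. The first 5 digits are (1, 0, 0, 3, 2).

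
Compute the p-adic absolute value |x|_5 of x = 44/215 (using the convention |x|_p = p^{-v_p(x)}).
|44/215|_5 = 5

Step 1 — compute v_5(x) by factoring powers of 5 out of the numerator and denominator: v_5(44/215) = -1. Step 2 — apply |x|_p = p^{-v_p(x)} = 5^{1} = 5.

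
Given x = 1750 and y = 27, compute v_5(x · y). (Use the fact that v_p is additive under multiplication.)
v_5(47250) = 3

v_p(x) = 3 (factor: 1750 = 5^3 · 14); v_p(y) = 0 (factor: 27 = 5^0 · 27). Additivity: v_p(xy) = v_p(x) + v_p(y) = 3 + 0 = 3. (Direct check: xy = 47250 = 5^3 · (378).)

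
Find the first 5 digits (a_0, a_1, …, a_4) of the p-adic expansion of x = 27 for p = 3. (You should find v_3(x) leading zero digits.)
(a_0, …, a_4) = (0, 0, 0, 1, 0)

v_3(27) = 3, so a_0 = ... = a_2 = 0. Factor out: x = 3^3 · u with u = 1 a unit in ℤ_3. Expand u iteratively via a_{v+i} = u_i mod 3, u_{i+1} = (u_i − a_{v+i})/3:
  u_0 = 1;  a_3 = 1;  u_1 = (u_0 − 1)/3 = 0
  u_1 = 0;  a_4 = 0;  u_2 = (u_1 − 0)/3 = 0
Digits: (0, 0, 0, 1, 0).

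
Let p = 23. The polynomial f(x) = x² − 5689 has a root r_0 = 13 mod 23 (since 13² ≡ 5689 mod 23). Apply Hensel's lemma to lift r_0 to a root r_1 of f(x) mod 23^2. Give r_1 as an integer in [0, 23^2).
r_1 = 266 (mod 529)

Hensel's recurrence: r_{i+1} = r_i − f(r_i)·(f′(r_i))^{-1} mod 23^{i+2}, with f′(x) = 2x. Iterate:
  r_0 = 13 (mod 23)
  r_1 = 266 (mod 529)
Final: r_1 = 266, and one checks f(r_1) ≡ 0 mod 23^2.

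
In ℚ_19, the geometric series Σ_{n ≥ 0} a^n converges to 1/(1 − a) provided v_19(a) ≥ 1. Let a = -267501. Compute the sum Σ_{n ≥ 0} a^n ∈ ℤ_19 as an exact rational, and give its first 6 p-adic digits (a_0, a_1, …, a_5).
Σ a^n = 1/(1 − a) = 1/267502;  first 6 digits = (1, 0, 0, 18, 16, 18)

v_19(a) = 3 ≥ 1, so the series converges in ℤ_19 to 1/(1 − a) = 1/(1 − (-267501)) = 1/267502. Expand this rational in ℤ_19: compute digits iteratively via d_i = x_i mod 19, x_{i+1} = (x_i − d_i)/19. The first 6 digits are (1, 0, 0, 18, 16, 18).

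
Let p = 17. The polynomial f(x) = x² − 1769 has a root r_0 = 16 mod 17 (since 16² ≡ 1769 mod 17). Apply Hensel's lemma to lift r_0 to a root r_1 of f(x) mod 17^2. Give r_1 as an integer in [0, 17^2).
r_1 = 271 (mod 289)

Hensel's recurrence: r_{i+1} = r_i − f(r_i)·(f′(r_i))^{-1} mod 17^{i+2}, with f′(x) = 2x. Iterate:
  r_0 = 16 (mod 17)
  r_1 = 271 (mod 289)
Final: r_1 = 271, and one checks f(r_1) ≡ 0 mod 17^2.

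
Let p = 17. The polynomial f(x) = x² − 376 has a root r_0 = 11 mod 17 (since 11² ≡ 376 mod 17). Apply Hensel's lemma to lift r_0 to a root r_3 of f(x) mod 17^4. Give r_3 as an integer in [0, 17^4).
r_3 = 59307 (mod 83521)

Hensel's recurrence: r_{i+1} = r_i − f(r_i)·(f′(r_i))^{-1} mod 17^{i+2}, with f′(x) = 2x. Iterate:
  r_0 = 11 (mod 17)
  r_1 = 62 (mod 289)
  r_2 = 351 (mod 4913)
  r_3 = 59307 (mod 83521)
Final: r_3 = 59307, and one checks f(r_3) ≡ 0 mod 17^4.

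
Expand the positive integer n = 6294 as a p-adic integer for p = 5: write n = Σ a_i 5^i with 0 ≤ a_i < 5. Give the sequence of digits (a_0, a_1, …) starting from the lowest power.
(a_0, a_1, …) = (4, 3, 1, 0, 0, 2)

Repeated division by 5 gives the digits low-to-high: 6294 = 4 + 3·5^1 + 1·5^2 + 2·5^5. Digit sequence: (4, 3, 1, 0, 0, 2).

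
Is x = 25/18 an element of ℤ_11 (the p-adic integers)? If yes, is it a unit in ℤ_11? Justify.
x ∈ ℤ_11^× (unit); v_11(x) = 0

ℤ_11 = {x ∈ ℚ_11 : v_11(x) ≥ 0} and ℤ_11^× = {x ∈ ℤ_11 : v_11(x) = 0}. Here v_11(25/18) = v_11(num) − v_11(den) = 0; compare against these criteria.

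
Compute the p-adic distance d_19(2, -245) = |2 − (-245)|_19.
d_19(2, -245) = 1/19

Step 1 — x − y = 2 − (-245) = 247. Step 2 — v_19(247) = 1 (factor: 247 = (19^1 · 13); the sign does not affect v_p). Step 3 — |x − y|_19 = 19^{-1} = 1/19.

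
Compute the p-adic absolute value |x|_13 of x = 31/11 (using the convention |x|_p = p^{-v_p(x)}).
|31/11|_13 = 1

Step 1 — compute v_13(x) by factoring powers of 13 out of the numerator and denominator: v_13(31/11) = 0. Step 2 — apply |x|_p = p^{-v_p(x)} = 13^{0} = 1.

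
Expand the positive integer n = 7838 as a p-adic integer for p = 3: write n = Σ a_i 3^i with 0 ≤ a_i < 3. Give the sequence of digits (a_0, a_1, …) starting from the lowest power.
(a_0, a_1, …) = (2, 2, 0, 2, 0, 2, 1, 0, 1)

Repeated division by 3 gives the digits low-to-high: 7838 = 2 + 2·3^1 + 2·3^3 + 2·3^5 + 1·3^6 + 1·3^8. Digit sequence: (2, 2, 0, 2, 0, 2, 1, 0, 1).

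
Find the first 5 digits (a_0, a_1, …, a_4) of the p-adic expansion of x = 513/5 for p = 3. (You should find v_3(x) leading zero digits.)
(a_0, …, a_4) = (0, 0, 0, 2, 0)

v_3(513/5) = 3, so a_0 = ... = a_2 = 0. Factor out: x = 3^3 · u with u = 19/5 a unit in ℤ_3. Expand u iteratively via a_{v+i} = u_i mod 3, u_{i+1} = (u_i − a_{v+i})/3:
  u_0 = 19/5;  a_3 = 2;  u_1 = (u_0 − 2)/3 = 3/5
  u_1 = 3/5;  a_4 = 0;  u_2 = (u_1 − 0)/3 = 1/5
Digits: (0, 0, 0, 2, 0).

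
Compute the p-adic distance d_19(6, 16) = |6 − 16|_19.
d_19(6, 16) = 1

Step 1 — x − y = 6 − 16 = -10. Step 2 — v_19(-10) = 0 (factor: -10 = −(19^0 · 10); the sign does not affect v_p). Step 3 — |x − y|_19 = 19^{0} = 1.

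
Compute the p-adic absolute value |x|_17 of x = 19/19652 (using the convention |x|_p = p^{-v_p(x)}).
|19/19652|_17 = 4913

Step 1 — compute v_17(x) by factoring powers of 17 out of the numerator and denominator: v_17(19/19652) = -3. Step 2 — apply |x|_p = p^{-v_p(x)} = 17^{3} = 4913.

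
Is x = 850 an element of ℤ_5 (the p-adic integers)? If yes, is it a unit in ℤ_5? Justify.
x ∈ ℤ_5 but not a unit; v_5(x) = 2 > 0

ℤ_5 = {x ∈ ℚ_5 : v_5(x) ≥ 0} and ℤ_5^× = {x ∈ ℤ_5 : v_5(x) = 0}. Here v_5(850) = v_5(num) − v_5(den) = 2; compare against these criteria.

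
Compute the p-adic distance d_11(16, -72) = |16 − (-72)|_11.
d_11(16, -72) = 1/11

Step 1 — x − y = 16 − (-72) = 88. Step 2 — v_11(88) = 1 (factor: 88 = (11^1 · 8); the sign does not affect v_p). Step 3 — |x − y|_11 = 11^{-1} = 1/11.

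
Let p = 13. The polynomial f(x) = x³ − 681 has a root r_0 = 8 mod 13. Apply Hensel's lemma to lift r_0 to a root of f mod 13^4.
r_3 = 24851 (mod 28561)

Hensel: r_{i+1} = r_i − f(r_i)/f′(r_i) mod 13^{i+2}, where f′(x) = 3x². Iterate:
  r_0 = 8 (mod 13)
  r_1 = 8 (mod 169)
  r_2 = 684 (mod 2197)
  r_3 = 24851 (mod 28561)
Final: r = 24851 with f(r) ≡ 0 mod 13^4.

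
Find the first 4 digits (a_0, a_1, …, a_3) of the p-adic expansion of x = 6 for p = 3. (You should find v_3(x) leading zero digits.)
(a_0, …, a_3) = (0, 2, 0, 0)

v_3(6) = 1, so a_0 = ... = a_0 = 0. Factor out: x = 3^1 · u with u = 2 a unit in ℤ_3. Expand u iteratively via a_{v+i} = u_i mod 3, u_{i+1} = (u_i − a_{v+i})/3:
  u_0 = 2;  a_1 = 2;  u_1 = (u_0 − 2)/3 = 0
  u_1 = 0;  a_2 = 0;  u_2 = (u_1 − 0)/3 = 0
  u_2 = 0;  a_3 = 0;  u_3 = (u_2 − 0)/3 = 0
Digits: (0, 2, 0, 0).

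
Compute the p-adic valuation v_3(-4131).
v_3(-4131) = 5

v_3(n) is the largest exponent k such that 3^k divides n. Factor out: -4131 = -3^5 · 17. (Sign doesn't affect v_p.) So v_3(-4131) = 5.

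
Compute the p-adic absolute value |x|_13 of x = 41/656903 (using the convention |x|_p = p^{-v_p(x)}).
|41/656903|_13 = 28561

Step 1 — compute v_13(x) by factoring powers of 13 out of the numerator and denominator: v_13(41/656903) = -4. Step 2 — apply |x|_p = p^{-v_p(x)} = 13^{4} = 28561.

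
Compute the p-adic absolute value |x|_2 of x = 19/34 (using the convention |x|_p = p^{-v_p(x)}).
|19/34|_2 = 2

Step 1 — compute v_2(x) by factoring powers of 2 out of the numerator and denominator: v_2(19/34) = -1. Step 2 — apply |x|_p = p^{-v_p(x)} = 2^{1} = 2.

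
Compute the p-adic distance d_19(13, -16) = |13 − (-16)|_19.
d_19(13, -16) = 1

Step 1 — x − y = 13 − (-16) = 29. Step 2 — v_19(29) = 0 (factor: 29 = (19^0 · 29); the sign does not affect v_p). Step 3 — |x − y|_19 = 19^{0} = 1.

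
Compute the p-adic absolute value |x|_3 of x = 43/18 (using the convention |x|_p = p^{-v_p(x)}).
|43/18|_3 = 9

Step 1 — compute v_3(x) by factoring powers of 3 out of the numerator and denominator: v_3(43/18) = -2. Step 2 — apply |x|_p = p^{-v_p(x)} = 3^{2} = 9.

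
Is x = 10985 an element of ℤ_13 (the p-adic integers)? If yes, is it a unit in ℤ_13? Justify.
x ∈ ℤ_13 but not a unit; v_13(x) = 3 > 0

ℤ_13 = {x ∈ ℚ_13 : v_13(x) ≥ 0} and ℤ_13^× = {x ∈ ℤ_13 : v_13(x) = 0}. Here v_13(10985) = v_13(num) − v_13(den) = 3; compare against these criteria.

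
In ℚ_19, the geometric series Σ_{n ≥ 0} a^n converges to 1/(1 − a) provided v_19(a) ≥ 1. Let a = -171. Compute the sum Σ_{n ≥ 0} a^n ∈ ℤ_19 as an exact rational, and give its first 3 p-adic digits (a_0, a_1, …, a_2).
Σ a^n = 1/(1 − a) = 1/172;  first 3 digits = (1, 10, 4)

v_19(a) = 1 ≥ 1, so the series converges in ℤ_19 to 1/(1 − a) = 1/(1 − (-171)) = 1/172. Expand this rational in ℤ_19: compute digits iteratively via d_i = x_i mod 19, x_{i+1} = (x_i − d_i)/19. The first 3 digits are (1, 10, 4).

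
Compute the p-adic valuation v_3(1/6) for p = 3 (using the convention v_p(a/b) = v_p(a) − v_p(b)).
v_3(1/6) = -1

Factor powers of 3 from the numerator and denominator of the reduced fraction: 1 = 3^0 · 1 and 6 = 3^1 · 2. Apply v_p(a/b) = v_p(a) − v_p(b): v_3(1/6) = 0 − 1 = -1.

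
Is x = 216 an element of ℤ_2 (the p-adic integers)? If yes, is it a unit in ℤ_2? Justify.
x ∈ ℤ_2 but not a unit; v_2(x) = 3 > 0

ℤ_2 = {x ∈ ℚ_2 : v_2(x) ≥ 0} and ℤ_2^× = {x ∈ ℤ_2 : v_2(x) = 0}. Here v_2(216) = v_2(num) − v_2(den) = 3; compare against these criteria.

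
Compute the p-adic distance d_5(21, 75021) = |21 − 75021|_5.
d_5(21, 75021) = 1/3125

Step 1 — x − y = 21 − 75021 = -75000. Step 2 — v_5(-75000) = 5 (factor: -75000 = −(5^5 · 24); the sign does not affect v_p). Step 3 — |x − y|_5 = 5^{-5} = 1/3125.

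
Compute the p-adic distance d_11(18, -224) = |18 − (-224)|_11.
d_11(18, -224) = 1/121

Step 1 — x − y = 18 − (-224) = 242. Step 2 — v_11(242) = 2 (factor: 242 = (11^2 · 2); the sign does not affect v_p). Step 3 — |x − y|_11 = 11^{-2} = 1/121.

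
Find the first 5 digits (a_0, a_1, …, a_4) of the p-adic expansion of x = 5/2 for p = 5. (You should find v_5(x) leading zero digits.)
(a_0, …, a_4) = (0, 3, 2, 2, 2)

v_5(5/2) = 1, so a_0 = ... = a_0 = 0. Factor out: x = 5^1 · u with u = 1/2 a unit in ℤ_5. Expand u iteratively via a_{v+i} = u_i mod 5, u_{i+1} = (u_i − a_{v+i})/5:
  u_0 = 1/2;  a_1 = 3;  u_1 = (u_0 − 3)/5 = -1/2
  u_1 = -1/2;  a_2 = 2;  u_2 = (u_1 − 2)/5 = -1/2
  u_2 = -1/2;  a_3 = 2;  u_3 = (u_2 − 2)/5 = -1/2
  u_3 = -1/2;  a_4 = 2;  u_4 = (u_3 − 2)/5 = -1/2
Digits: (0, 3, 2, 2, 2).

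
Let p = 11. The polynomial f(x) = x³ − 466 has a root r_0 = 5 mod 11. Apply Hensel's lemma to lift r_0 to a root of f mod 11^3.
r_2 = 500 (mod 1331)

Hensel: r_{i+1} = r_i − f(r_i)/f′(r_i) mod 11^{i+2}, where f′(x) = 3x². Iterate:
  r_0 = 5 (mod 11)
  r_1 = 16 (mod 121)
  r_2 = 500 (mod 1331)
Final: r = 500 with f(r) ≡ 0 mod 11^3.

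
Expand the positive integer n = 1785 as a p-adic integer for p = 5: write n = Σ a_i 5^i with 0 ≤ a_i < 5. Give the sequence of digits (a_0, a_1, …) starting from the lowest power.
(a_0, a_1, …) = (0, 2, 1, 4, 2)

Repeated division by 5 gives the digits low-to-high: 1785 = 2·5^1 + 1·5^2 + 4·5^3 + 2·5^4. Digit sequence: (0, 2, 1, 4, 2).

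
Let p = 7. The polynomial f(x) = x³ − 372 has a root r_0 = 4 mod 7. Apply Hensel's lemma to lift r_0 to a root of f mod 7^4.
r_3 = 1019 (mod 2401)

Hensel: r_{i+1} = r_i − f(r_i)/f′(r_i) mod 7^{i+2}, where f′(x) = 3x². Iterate:
  r_0 = 4 (mod 7)
  r_1 = 39 (mod 49)
  r_2 = 333 (mod 343)
  r_3 = 1019 (mod 2401)
Final: r = 1019 with f(r) ≡ 0 mod 7^4.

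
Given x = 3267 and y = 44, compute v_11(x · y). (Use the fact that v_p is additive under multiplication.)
v_11(143748) = 3

v_p(x) = 2 (factor: 3267 = 11^2 · 27); v_p(y) = 1 (factor: 44 = 11^1 · 4). Additivity: v_p(xy) = v_p(x) + v_p(y) = 2 + 1 = 3. (Direct check: xy = 143748 = 11^3 · (108).)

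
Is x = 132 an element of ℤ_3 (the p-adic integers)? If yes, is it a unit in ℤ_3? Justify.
x ∈ ℤ_3 but not a unit; v_3(x) = 1 > 0

ℤ_3 = {x ∈ ℚ_3 : v_3(x) ≥ 0} and ℤ_3^× = {x ∈ ℤ_3 : v_3(x) = 0}. Here v_3(132) = v_3(num) − v_3(den) = 1; compare against these criteria.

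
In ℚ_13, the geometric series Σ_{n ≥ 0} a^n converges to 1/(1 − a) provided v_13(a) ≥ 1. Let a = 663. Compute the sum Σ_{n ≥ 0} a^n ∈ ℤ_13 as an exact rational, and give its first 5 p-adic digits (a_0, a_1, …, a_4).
Σ a^n = 1/(1 − a) = -1/662;  first 5 digits = (1, 12, 4, 4, 2)

v_13(a) = 1 ≥ 1, so the series converges in ℤ_13 to 1/(1 − a) = 1/(1 − 663) = -1/662. Expand this rational in ℤ_13: compute digits iteratively via d_i = x_i mod 13, x_{i+1} = (x_i − d_i)/13. The first 5 digits are (1, 12, 4, 4, 2).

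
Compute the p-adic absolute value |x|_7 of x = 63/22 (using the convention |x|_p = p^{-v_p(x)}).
|63/22|_7 = 1/7

Step 1 — compute v_7(x) by factoring powers of 7 out of the numerator and denominator: v_7(63/22) = 1. Step 2 — apply |x|_p = p^{-v_p(x)} = 7^{-1} = 1/7.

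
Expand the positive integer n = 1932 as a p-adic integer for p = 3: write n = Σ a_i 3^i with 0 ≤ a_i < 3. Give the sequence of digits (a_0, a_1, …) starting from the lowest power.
(a_0, a_1, …) = (0, 2, 1, 2, 2, 1, 2)

Repeated division by 3 gives the digits low-to-high: 1932 = 2·3^1 + 1·3^2 + 2·3^3 + 2·3^4 + 1·3^5 + 2·3^6. Digit sequence: (0, 2, 1, 2, 2, 1, 2).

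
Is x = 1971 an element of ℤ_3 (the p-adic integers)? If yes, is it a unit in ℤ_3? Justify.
x ∈ ℤ_3 but not a unit; v_3(x) = 3 > 0

ℤ_3 = {x ∈ ℚ_3 : v_3(x) ≥ 0} and ℤ_3^× = {x ∈ ℤ_3 : v_3(x) = 0}. Here v_3(1971) = v_3(num) − v_3(den) = 3; compare against these criteria.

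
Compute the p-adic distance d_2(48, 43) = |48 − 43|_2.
d_2(48, 43) = 1

Step 1 — x − y = 48 − 43 = 5. Step 2 — v_2(5) = 0 (factor: 5 = (2^0 · 5); the sign does not affect v_p). Step 3 — |x − y|_2 = 2^{0} = 1.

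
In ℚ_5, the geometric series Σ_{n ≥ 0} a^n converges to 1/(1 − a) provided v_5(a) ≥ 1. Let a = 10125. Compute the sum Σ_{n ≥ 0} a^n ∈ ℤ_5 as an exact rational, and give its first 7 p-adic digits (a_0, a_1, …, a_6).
Σ a^n = 1/(1 − a) = -1/10124;  first 7 digits = (1, 0, 0, 1, 1, 3, 1)

v_5(a) = 3 ≥ 1, so the series converges in ℤ_5 to 1/(1 − a) = 1/(1 − 10125) = -1/10124. Expand this rational in ℤ_5: compute digits iteratively via d_i = x_i mod 5, x_{i+1} = (x_i − d_i)/5. The first 7 digits are (1, 0, 0, 1, 1, 3, 1).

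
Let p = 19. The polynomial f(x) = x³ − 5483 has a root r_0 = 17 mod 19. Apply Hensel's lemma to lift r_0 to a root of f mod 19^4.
r_3 = 95549 (mod 130321)

Hensel: r_{i+1} = r_i − f(r_i)/f′(r_i) mod 19^{i+2}, where f′(x) = 3x². Iterate:
  r_0 = 17 (mod 19)
  r_1 = 245 (mod 361)
  r_2 = 6382 (mod 6859)
  r_3 = 95549 (mod 130321)
Final: r = 95549 with f(r) ≡ 0 mod 19^4.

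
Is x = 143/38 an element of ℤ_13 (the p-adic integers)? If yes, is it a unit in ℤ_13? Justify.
x ∈ ℤ_13 but not a unit; v_13(x) = 1 > 0

ℤ_13 = {x ∈ ℚ_13 : v_13(x) ≥ 0} and ℤ_13^× = {x ∈ ℤ_13 : v_13(x) = 0}. Here v_13(143/38) = v_13(num) − v_13(den) = 1; compare against these criteria.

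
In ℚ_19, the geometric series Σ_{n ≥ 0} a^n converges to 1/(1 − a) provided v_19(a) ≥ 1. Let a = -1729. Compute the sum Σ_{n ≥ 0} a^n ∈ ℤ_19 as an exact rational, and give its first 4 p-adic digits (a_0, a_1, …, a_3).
Σ a^n = 1/(1 − a) = 1/1730;  first 4 digits = (1, 4, 11, 5)

v_19(a) = 1 ≥ 1, so the series converges in ℤ_19 to 1/(1 − a) = 1/(1 − (-1729)) = 1/1730. Expand this rational in ℤ_19: compute digits iteratively via d_i = x_i mod 19, x_{i+1} = (x_i − d_i)/19. The first 4 digits are (1, 4, 11, 5).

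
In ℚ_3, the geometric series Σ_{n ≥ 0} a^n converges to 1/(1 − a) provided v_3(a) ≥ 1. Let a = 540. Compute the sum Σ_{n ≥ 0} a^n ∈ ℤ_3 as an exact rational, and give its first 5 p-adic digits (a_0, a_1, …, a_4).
Σ a^n = 1/(1 − a) = -1/539;  first 5 digits = (1, 0, 0, 2, 0)

v_3(a) = 3 ≥ 1, so the series converges in ℤ_3 to 1/(1 − a) = 1/(1 − 540) = -1/539. Expand this rational in ℤ_3: compute digits iteratively via d_i = x_i mod 3, x_{i+1} = (x_i − d_i)/3. The first 5 digits are (1, 0, 0, 2, 0).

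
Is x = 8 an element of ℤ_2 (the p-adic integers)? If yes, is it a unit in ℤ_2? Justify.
x ∈ ℤ_2 but not a unit; v_2(x) = 3 > 0

ℤ_2 = {x ∈ ℚ_2 : v_2(x) ≥ 0} and ℤ_2^× = {x ∈ ℤ_2 : v_2(x) = 0}. Here v_2(8) = v_2(num) − v_2(den) = 3; compare against these criteria.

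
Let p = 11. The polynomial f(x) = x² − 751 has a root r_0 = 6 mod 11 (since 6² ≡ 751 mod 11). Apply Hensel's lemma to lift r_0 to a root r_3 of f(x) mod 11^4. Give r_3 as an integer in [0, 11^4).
r_3 = 8707 (mod 14641)

Hensel's recurrence: r_{i+1} = r_i − f(r_i)·(f′(r_i))^{-1} mod 11^{i+2}, with f′(x) = 2x. Iterate:
  r_0 = 6 (mod 11)
  r_1 = 116 (mod 121)
  r_2 = 721 (mod 1331)
  r_3 = 8707 (mod 14641)
Final: r_3 = 8707, and one checks f(r_3) ≡ 0 mod 11^4.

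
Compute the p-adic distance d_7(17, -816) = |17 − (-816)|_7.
d_7(17, -816) = 1/49

Step 1 — x − y = 17 − (-816) = 833. Step 2 — v_7(833) = 2 (factor: 833 = (7^2 · 17); the sign does not affect v_p). Step 3 — |x − y|_7 = 7^{-2} = 1/49.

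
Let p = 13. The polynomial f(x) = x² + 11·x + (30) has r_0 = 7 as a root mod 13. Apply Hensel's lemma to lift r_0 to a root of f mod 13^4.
r_3 = 28555 (mod 28561)

Hensel: r_{i+1} = r_i − f(r_i)·(f′(r_i))^{-1} mod 13^{i+2}, f′(x) = 2x + 11. Iterate:
  r_0 = 7 (mod 13)
  r_1 = 163 (mod 169)
  r_2 = 2191 (mod 2197)
  r_3 = 28555 (mod 28561)
Final: r = 28555 satisfies f(r) ≡ 0 mod 13^4.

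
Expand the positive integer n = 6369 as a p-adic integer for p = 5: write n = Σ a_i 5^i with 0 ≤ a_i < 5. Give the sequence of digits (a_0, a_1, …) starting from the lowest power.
(a_0, a_1, …) = (4, 3, 4, 0, 0, 2)

Repeated division by 5 gives the digits low-to-high: 6369 = 4 + 3·5^1 + 4·5^2 + 2·5^5. Digit sequence: (4, 3, 4, 0, 0, 2).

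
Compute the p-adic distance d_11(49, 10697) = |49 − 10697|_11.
d_11(49, 10697) = 1/1331

Step 1 — x − y = 49 − 10697 = -10648. Step 2 — v_11(-10648) = 3 (factor: -10648 = −(11^3 · 8); the sign does not affect v_p). Step 3 — |x − y|_11 = 11^{-3} = 1/1331.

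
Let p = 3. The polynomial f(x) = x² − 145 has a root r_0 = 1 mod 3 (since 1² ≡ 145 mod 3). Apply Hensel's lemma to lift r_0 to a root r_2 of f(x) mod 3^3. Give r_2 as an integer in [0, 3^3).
r_2 = 19 (mod 27)

Hensel's recurrence: r_{i+1} = r_i − f(r_i)·(f′(r_i))^{-1} mod 3^{i+2}, with f′(x) = 2x. Iterate:
  r_0 = 1 (mod 3)
  r_1 = 1 (mod 9)
  r_2 = 19 (mod 27)
Final: r_2 = 19, and one checks f(r_2) ≡ 0 mod 3^3.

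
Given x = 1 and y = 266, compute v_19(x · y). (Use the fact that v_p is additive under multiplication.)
v_19(266) = 1

v_p(x) = 0 (factor: 1 = 19^0 · 1); v_p(y) = 1 (factor: 266 = 19^1 · 14). Additivity: v_p(xy) = v_p(x) + v_p(y) = 0 + 1 = 1. (Direct check: xy = 266 = 19^1 · (14).)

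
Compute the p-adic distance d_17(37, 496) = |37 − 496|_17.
d_17(37, 496) = 1/17

Step 1 — x − y = 37 − 496 = -459. Step 2 — v_17(-459) = 1 (factor: -459 = −(17^1 · 27); the sign does not affect v_p). Step 3 — |x − y|_17 = 17^{-1} = 1/17.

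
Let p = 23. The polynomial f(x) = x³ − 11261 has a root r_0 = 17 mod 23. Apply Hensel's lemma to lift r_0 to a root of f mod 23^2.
r_1 = 17 (mod 529)

Hensel: r_{i+1} = r_i − f(r_i)/f′(r_i) mod 23^{i+2}, where f′(x) = 3x². Iterate:
  r_0 = 17 (mod 23)
  r_1 = 17 (mod 529)
Final: r = 17 with f(r) ≡ 0 mod 23^2.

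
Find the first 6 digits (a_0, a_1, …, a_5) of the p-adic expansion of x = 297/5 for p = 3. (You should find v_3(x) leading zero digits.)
(a_0, …, a_5) = (0, 0, 0, 1, 1, 1)

v_3(297/5) = 3, so a_0 = ... = a_2 = 0. Factor out: x = 3^3 · u with u = 11/5 a unit in ℤ_3. Expand u iteratively via a_{v+i} = u_i mod 3, u_{i+1} = (u_i − a_{v+i})/3:
  u_0 = 11/5;  a_3 = 1;  u_1 = (u_0 − 1)/3 = 2/5
  u_1 = 2/5;  a_4 = 1;  u_2 = (u_1 − 1)/3 = -1/5
  u_2 = -1/5;  a_5 = 1;  u_3 = (u_2 − 1)/3 = -2/5
Digits: (0, 0, 0, 1, 1, 1).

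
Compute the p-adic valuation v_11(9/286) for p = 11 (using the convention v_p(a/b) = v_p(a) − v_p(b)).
v_11(9/286) = -1

Factor powers of 11 from the numerator and denominator of the reduced fraction: 9 = 11^0 · 9 and 286 = 11^1 · 26. Apply v_p(a/b) = v_p(a) − v_p(b): v_11(9/286) = 0 − 1 = -1.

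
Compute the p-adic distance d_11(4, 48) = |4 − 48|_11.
d_11(4, 48) = 1/11

Step 1 — x − y = 4 − 48 = -44. Step 2 — v_11(-44) = 1 (factor: -44 = −(11^1 · 4); the sign does not affect v_p). Step 3 — |x − y|_11 = 11^{-1} = 1/11.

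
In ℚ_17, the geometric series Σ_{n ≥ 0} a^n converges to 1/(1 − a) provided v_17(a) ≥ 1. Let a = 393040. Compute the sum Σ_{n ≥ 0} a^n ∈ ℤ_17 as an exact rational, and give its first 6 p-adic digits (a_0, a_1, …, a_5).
Σ a^n = 1/(1 − a) = -1/393039;  first 6 digits = (1, 0, 0, 12, 4, 0)

v_17(a) = 3 ≥ 1, so the series converges in ℤ_17 to 1/(1 − a) = 1/(1 − 393040) = -1/393039. Expand this rational in ℤ_17: compute digits iteratively via d_i = x_i mod 17, x_{i+1} = (x_i − d_i)/17. The first 6 digits are (1, 0, 0, 12, 4, 0).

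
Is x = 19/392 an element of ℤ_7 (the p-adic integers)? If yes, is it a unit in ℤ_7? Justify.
x ∉ ℤ_7 (v_7(x) = -2 < 0)

ℤ_7 = {x ∈ ℚ_7 : v_7(x) ≥ 0} and ℤ_7^× = {x ∈ ℤ_7 : v_7(x) = 0}. Here v_7(19/392) = v_7(num) − v_7(den) = -2; compare against these criteria.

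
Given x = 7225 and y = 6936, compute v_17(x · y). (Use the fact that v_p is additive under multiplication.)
v_17(50112600) = 4

v_p(x) = 2 (factor: 7225 = 17^2 · 25); v_p(y) = 2 (factor: 6936 = 17^2 · 24). Additivity: v_p(xy) = v_p(x) + v_p(y) = 2 + 2 = 4. (Direct check: xy = 50112600 = 17^4 · (600).)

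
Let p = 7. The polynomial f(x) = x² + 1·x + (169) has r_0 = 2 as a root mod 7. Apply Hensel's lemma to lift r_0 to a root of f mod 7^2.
r_1 = 16 (mod 49)

Hensel: r_{i+1} = r_i − f(r_i)·(f′(r_i))^{-1} mod 7^{i+2}, f′(x) = 2x + 1. Iterate:
  r_0 = 2 (mod 7)
  r_1 = 16 (mod 49)
Final: r = 16 satisfies f(r) ≡ 0 mod 7^2.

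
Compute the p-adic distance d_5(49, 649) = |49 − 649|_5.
d_5(49, 649) = 1/25

Step 1 — x − y = 49 − 649 = -600. Step 2 — v_5(-600) = 2 (factor: -600 = −(5^2 · 24); the sign does not affect v_p). Step 3 — |x − y|_5 = 5^{-2} = 1/25.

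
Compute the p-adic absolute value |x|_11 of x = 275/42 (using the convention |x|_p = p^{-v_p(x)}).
|275/42|_11 = 1/11

Step 1 — compute v_11(x) by factoring powers of 11 out of the numerator and denominator: v_11(275/42) = 1. Step 2 — apply |x|_p = p^{-v_p(x)} = 11^{-1} = 1/11.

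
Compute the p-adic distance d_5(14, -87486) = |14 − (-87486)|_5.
d_5(14, -87486) = 1/3125

Step 1 — x − y = 14 − (-87486) = 87500. Step 2 — v_5(87500) = 5 (factor: 87500 = (5^5 · 28); the sign does not affect v_p). Step 3 — |x − y|_5 = 5^{-5} = 1/3125.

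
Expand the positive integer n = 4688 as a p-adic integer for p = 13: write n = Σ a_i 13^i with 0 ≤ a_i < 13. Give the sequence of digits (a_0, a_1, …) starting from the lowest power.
(a_0, a_1, …) = (8, 9, 1, 2)

Repeated division by 13 gives the digits low-to-high: 4688 = 8 + 9·13^1 + 1·13^2 + 2·13^3. Digit sequence: (8, 9, 1, 2).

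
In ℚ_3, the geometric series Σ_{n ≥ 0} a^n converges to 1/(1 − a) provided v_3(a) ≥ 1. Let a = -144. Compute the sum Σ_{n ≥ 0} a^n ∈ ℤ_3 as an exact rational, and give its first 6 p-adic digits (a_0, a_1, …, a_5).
Σ a^n = 1/(1 − a) = 1/145;  first 6 digits = (1, 0, 2, 0, 2, 0)

v_3(a) = 2 ≥ 1, so the series converges in ℤ_3 to 1/(1 − a) = 1/(1 − (-144)) = 1/145. Expand this rational in ℤ_3: compute digits iteratively via d_i = x_i mod 3, x_{i+1} = (x_i − d_i)/3. The first 6 digits are (1, 0, 2, 0, 2, 0).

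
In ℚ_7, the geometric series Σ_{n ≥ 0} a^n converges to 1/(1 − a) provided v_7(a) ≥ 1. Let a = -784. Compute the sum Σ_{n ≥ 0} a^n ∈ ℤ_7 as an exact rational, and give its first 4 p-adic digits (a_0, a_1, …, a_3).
Σ a^n = 1/(1 − a) = 1/785;  first 4 digits = (1, 0, 5, 4)

v_7(a) = 2 ≥ 1, so the series converges in ℤ_7 to 1/(1 − a) = 1/(1 − (-784)) = 1/785. Expand this rational in ℤ_7: compute digits iteratively via d_i = x_i mod 7, x_{i+1} = (x_i − d_i)/7. The first 4 digits are (1, 0, 5, 4).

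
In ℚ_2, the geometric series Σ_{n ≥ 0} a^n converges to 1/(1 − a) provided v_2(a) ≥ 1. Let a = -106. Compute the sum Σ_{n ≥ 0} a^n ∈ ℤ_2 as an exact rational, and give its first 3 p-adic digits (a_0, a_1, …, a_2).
Σ a^n = 1/(1 − a) = 1/107;  first 3 digits = (1, 1, 0)

v_2(a) = 1 ≥ 1, so the series converges in ℤ_2 to 1/(1 − a) = 1/(1 − (-106)) = 1/107. Expand this rational in ℤ_2: compute digits iteratively via d_i = x_i mod 2, x_{i+1} = (x_i − d_i)/2. The first 3 digits are (1, 1, 0).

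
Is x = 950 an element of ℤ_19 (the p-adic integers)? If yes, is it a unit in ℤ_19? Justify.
x ∈ ℤ_19 but not a unit; v_19(x) = 1 > 0

ℤ_19 = {x ∈ ℚ_19 : v_19(x) ≥ 0} and ℤ_19^× = {x ∈ ℤ_19 : v_19(x) = 0}. Here v_19(950) = v_19(num) − v_19(den) = 1; compare against these criteria.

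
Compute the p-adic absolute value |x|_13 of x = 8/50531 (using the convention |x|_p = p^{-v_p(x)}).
|8/50531|_13 = 2197

Step 1 — compute v_13(x) by factoring powers of 13 out of the numerator and denominator: v_13(8/50531) = -3. Step 2 — apply |x|_p = p^{-v_p(x)} = 13^{3} = 2197.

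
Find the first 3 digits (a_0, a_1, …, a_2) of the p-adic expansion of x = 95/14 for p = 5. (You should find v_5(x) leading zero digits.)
(a_0, …, a_2) = (0, 1, 4)

v_5(95/14) = 1, so a_0 = ... = a_0 = 0. Factor out: x = 5^1 · u with u = 19/14 a unit in ℤ_5. Expand u iteratively via a_{v+i} = u_i mod 5, u_{i+1} = (u_i − a_{v+i})/5:
  u_0 = 19/14;  a_1 = 1;  u_1 = (u_0 − 1)/5 = 1/14
  u_1 = 1/14;  a_2 = 4;  u_2 = (u_1 − 4)/5 = -11/14
Digits: (0, 1, 4).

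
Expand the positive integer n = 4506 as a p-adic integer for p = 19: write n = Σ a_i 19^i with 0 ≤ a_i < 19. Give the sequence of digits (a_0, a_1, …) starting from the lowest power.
(a_0, a_1, …) = (3, 9, 12)

Repeated division by 19 gives the digits low-to-high: 4506 = 3 + 9·19^1 + 12·19^2. Digit sequence: (3, 9, 12).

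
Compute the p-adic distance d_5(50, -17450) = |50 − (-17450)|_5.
d_5(50, -17450) = 1/625

Step 1 — x − y = 50 − (-17450) = 17500. Step 2 — v_5(17500) = 4 (factor: 17500 = (5^4 · 28); the sign does not affect v_p). Step 3 — |x − y|_5 = 5^{-4} = 1/625.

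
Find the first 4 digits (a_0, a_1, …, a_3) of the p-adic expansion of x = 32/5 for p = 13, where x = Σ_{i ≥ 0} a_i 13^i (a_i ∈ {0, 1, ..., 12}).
(a_0, …, a_3) = (9, 5, 10, 7)

v_13(32/5) = 0 (numerator and denominator both coprime to 13), so x ∈ ℤ_13^×. Compute digits iteratively via a_i = x_i mod 13, x_{i+1} = (x_i − a_i)/13, with x_0 = x:
  x_0 = 32/5;  a_0 = 9;  x_1 = (x_0 − 9)/13 = -1/5
  x_1 = -1/5;  a_1 = 5;  x_2 = (x_1 − 5)/13 = -2/5
  x_2 = -2/5;  a_2 = 10;  x_3 = (x_2 − 10)/13 = -4/5
  x_3 = -4/5;  a_3 = 7;  x_4 = (x_3 − 7)/13 = -3/5
Digits: (9, 5, 10, 7).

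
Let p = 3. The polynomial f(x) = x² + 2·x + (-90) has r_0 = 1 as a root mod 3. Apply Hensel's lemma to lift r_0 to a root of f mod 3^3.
r_2 = 7 (mod 27)

Hensel: r_{i+1} = r_i − f(r_i)·(f′(r_i))^{-1} mod 3^{i+2}, f′(x) = 2x + 2. Iterate:
  r_0 = 1 (mod 3)
  r_1 = 7 (mod 9)
  r_2 = 7 (mod 27)
Final: r = 7 satisfies f(r) ≡ 0 mod 3^3.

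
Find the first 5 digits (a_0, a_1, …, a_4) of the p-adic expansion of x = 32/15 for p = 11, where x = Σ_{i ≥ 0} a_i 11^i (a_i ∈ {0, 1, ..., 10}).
(a_0, …, a_4) = (8, 9, 5, 9, 5)

v_11(32/15) = 0 (numerator and denominator both coprime to 11), so x ∈ ℤ_11^×. Compute digits iteratively via a_i = x_i mod 11, x_{i+1} = (x_i − a_i)/11, with x_0 = x:
  x_0 = 32/15;  a_0 = 8;  x_1 = (x_0 − 8)/11 = -8/15
  x_1 = -8/15;  a_1 = 9;  x_2 = (x_1 − 9)/11 = -13/15
  x_2 = -13/15;  a_2 = 5;  x_3 = (x_2 − 5)/11 = -8/15
  x_3 = -8/15;  a_3 = 9;  x_4 = (x_3 − 9)/11 = -13/15
  x_4 = -13/15;  a_4 = 5;  x_5 = (x_4 − 5)/11 = -8/15
Digits: (8, 9, 5, 9, 5).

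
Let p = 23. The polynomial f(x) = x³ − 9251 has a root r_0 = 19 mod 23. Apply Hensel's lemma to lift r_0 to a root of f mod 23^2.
r_1 = 157 (mod 529)

Hensel: r_{i+1} = r_i − f(r_i)/f′(r_i) mod 23^{i+2}, where f′(x) = 3x². Iterate:
  r_0 = 19 (mod 23)
  r_1 = 157 (mod 529)
Final: r = 157 with f(r) ≡ 0 mod 23^2.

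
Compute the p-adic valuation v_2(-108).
v_2(-108) = 2

v_2(n) is the largest exponent k such that 2^k divides n. Factor out: -108 = -2^2 · 27. (Sign doesn't affect v_p.) So v_2(-108) = 2.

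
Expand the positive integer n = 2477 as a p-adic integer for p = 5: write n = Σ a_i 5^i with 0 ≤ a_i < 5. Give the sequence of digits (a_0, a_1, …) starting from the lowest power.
(a_0, a_1, …) = (2, 0, 4, 4, 3)

Repeated division by 5 gives the digits low-to-high: 2477 = 2 + 4·5^2 + 4·5^3 + 3·5^4. Digit sequence: (2, 0, 4, 4, 3).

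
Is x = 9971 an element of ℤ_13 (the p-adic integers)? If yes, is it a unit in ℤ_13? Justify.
x ∈ ℤ_13 but not a unit; v_13(x) = 2 > 0

ℤ_13 = {x ∈ ℚ_13 : v_13(x) ≥ 0} and ℤ_13^× = {x ∈ ℤ_13 : v_13(x) = 0}. Here v_13(9971) = v_13(num) − v_13(den) = 2; compare against these criteria.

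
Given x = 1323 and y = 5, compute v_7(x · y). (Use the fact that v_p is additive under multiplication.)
v_7(6615) = 2

v_p(x) = 2 (factor: 1323 = 7^2 · 27); v_p(y) = 0 (factor: 5 = 7^0 · 5). Additivity: v_p(xy) = v_p(x) + v_p(y) = 2 + 0 = 2. (Direct check: xy = 6615 = 7^2 · (135).)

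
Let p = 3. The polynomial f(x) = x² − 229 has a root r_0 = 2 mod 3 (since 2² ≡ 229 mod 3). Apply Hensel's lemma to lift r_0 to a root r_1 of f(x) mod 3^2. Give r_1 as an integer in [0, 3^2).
r_1 = 2 (mod 9)

Hensel's recurrence: r_{i+1} = r_i − f(r_i)·(f′(r_i))^{-1} mod 3^{i+2}, with f′(x) = 2x. Iterate:
  r_0 = 2 (mod 3)
  r_1 = 2 (mod 9)
Final: r_1 = 2, and one checks f(r_1) ≡ 0 mod 3^2.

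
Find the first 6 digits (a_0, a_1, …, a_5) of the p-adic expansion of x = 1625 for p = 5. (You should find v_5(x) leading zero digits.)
(a_0, …, a_5) = (0, 0, 0, 3, 2, 0)

v_5(1625) = 3, so a_0 = ... = a_2 = 0. Factor out: x = 5^3 · u with u = 13 a unit in ℤ_5. Expand u iteratively via a_{v+i} = u_i mod 5, u_{i+1} = (u_i − a_{v+i})/5:
  u_0 = 13;  a_3 = 3;  u_1 = (u_0 − 3)/5 = 2
  u_1 = 2;  a_4 = 2;  u_2 = (u_1 − 2)/5 = 0
  u_2 = 0;  a_5 = 0;  u_3 = (u_2 − 0)/5 = 0
Digits: (0, 0, 0, 3, 2, 0).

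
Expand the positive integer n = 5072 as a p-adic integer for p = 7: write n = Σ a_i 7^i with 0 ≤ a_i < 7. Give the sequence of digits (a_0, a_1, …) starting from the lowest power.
(a_0, a_1, …) = (4, 3, 5, 0, 2)

Repeated division by 7 gives the digits low-to-high: 5072 = 4 + 3·7^1 + 5·7^2 + 2·7^4. Digit sequence: (4, 3, 5, 0, 2).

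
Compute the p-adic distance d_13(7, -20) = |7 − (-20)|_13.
d_13(7, -20) = 1

Step 1 — x − y = 7 − (-20) = 27. Step 2 — v_13(27) = 0 (factor: 27 = (13^0 · 27); the sign does not affect v_p). Step 3 — |x − y|_13 = 13^{0} = 1.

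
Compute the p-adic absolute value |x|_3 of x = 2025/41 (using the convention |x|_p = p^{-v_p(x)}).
|2025/41|_3 = 1/81

Step 1 — compute v_3(x) by factoring powers of 3 out of the numerator and denominator: v_3(2025/41) = 4. Step 2 — apply |x|_p = p^{-v_p(x)} = 3^{-4} = 1/81.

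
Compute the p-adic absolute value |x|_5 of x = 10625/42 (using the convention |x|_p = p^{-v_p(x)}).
|10625/42|_5 = 1/625

Step 1 — compute v_5(x) by factoring powers of 5 out of the numerator and denominator: v_5(10625/42) = 4. Step 2 — apply |x|_p = p^{-v_p(x)} = 5^{-4} = 1/625.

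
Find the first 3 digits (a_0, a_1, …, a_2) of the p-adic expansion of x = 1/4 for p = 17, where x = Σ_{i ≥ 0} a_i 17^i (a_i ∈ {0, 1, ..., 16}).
(a_0, …, a_2) = (13, 12, 12)

v_17(1/4) = 0 (numerator and denominator both coprime to 17), so x ∈ ℤ_17^×. Compute digits iteratively via a_i = x_i mod 17, x_{i+1} = (x_i − a_i)/17, with x_0 = x:
  x_0 = 1/4;  a_0 = 13;  x_1 = (x_0 − 13)/17 = -3/4
  x_1 = -3/4;  a_1 = 12;  x_2 = (x_1 − 12)/17 = -3/4
  x_2 = -3/4;  a_2 = 12;  x_3 = (x_2 − 12)/17 = -3/4
Digits: (13, 12, 12).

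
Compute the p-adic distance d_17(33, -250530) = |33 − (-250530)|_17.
d_17(33, -250530) = 1/83521

Step 1 — x − y = 33 − (-250530) = 250563. Step 2 — v_17(250563) = 4 (factor: 250563 = (17^4 · 3); the sign does not affect v_p). Step 3 — |x − y|_17 = 17^{-4} = 1/83521.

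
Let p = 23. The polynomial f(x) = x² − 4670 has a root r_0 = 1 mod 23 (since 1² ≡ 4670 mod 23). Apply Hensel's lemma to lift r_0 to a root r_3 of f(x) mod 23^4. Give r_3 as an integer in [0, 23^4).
r_3 = 202033 (mod 279841)

Hensel's recurrence: r_{i+1} = r_i − f(r_i)·(f′(r_i))^{-1} mod 23^{i+2}, with f′(x) = 2x. Iterate:
  r_0 = 1 (mod 23)
  r_1 = 484 (mod 529)
  r_2 = 7361 (mod 12167)
  r_3 = 202033 (mod 279841)
Final: r_3 = 202033, and one checks f(r_3) ≡ 0 mod 23^4.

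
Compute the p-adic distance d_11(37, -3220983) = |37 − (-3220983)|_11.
d_11(37, -3220983) = 1/161051

Step 1 — x − y = 37 − (-3220983) = 3221020. Step 2 — v_11(3221020) = 5 (factor: 3221020 = (11^5 · 20); the sign does not affect v_p). Step 3 — |x − y|_11 = 11^{-5} = 1/161051.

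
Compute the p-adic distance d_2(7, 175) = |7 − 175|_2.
d_2(7, 175) = 1/8

Step 1 — x − y = 7 − 175 = -168. Step 2 — v_2(-168) = 3 (factor: -168 = −(2^3 · 21); the sign does not affect v_p). Step 3 — |x − y|_2 = 2^{-3} = 1/8.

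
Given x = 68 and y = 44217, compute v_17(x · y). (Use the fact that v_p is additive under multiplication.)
v_17(3006756) = 4

v_p(x) = 1 (factor: 68 = 17^1 · 4); v_p(y) = 3 (factor: 44217 = 17^3 · 9). Additivity: v_p(xy) = v_p(x) + v_p(y) = 1 + 3 = 4. (Direct check: xy = 3006756 = 17^4 · (36).)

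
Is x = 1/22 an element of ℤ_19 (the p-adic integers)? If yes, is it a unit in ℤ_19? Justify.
x ∈ ℤ_19^× (unit); v_19(x) = 0

ℤ_19 = {x ∈ ℚ_19 : v_19(x) ≥ 0} and ℤ_19^× = {x ∈ ℤ_19 : v_19(x) = 0}. Here v_19(1/22) = v_19(num) − v_19(den) = 0; compare against these criteria.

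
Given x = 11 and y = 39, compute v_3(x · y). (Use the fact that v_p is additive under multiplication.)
v_3(429) = 1

v_p(x) = 0 (factor: 11 = 3^0 · 11); v_p(y) = 1 (factor: 39 = 3^1 · 13). Additivity: v_p(xy) = v_p(x) + v_p(y) = 0 + 1 = 1. (Direct check: xy = 429 = 3^1 · (143).)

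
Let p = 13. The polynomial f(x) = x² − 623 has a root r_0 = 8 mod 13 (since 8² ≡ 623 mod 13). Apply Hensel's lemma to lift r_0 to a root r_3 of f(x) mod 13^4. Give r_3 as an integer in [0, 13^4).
r_3 = 10109 (mod 28561)

Hensel's recurrence: r_{i+1} = r_i − f(r_i)·(f′(r_i))^{-1} mod 13^{i+2}, with f′(x) = 2x. Iterate:
  r_0 = 8 (mod 13)
  r_1 = 138 (mod 169)
  r_2 = 1321 (mod 2197)
  r_3 = 10109 (mod 28561)
Final: r_3 = 10109, and one checks f(r_3) ≡ 0 mod 13^4.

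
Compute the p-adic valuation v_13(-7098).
v_13(-7098) = 2

v_13(n) is the largest exponent k such that 13^k divides n. Factor out: -7098 = -13^2 · 42. (Sign doesn't affect v_p.) So v_13(-7098) = 2.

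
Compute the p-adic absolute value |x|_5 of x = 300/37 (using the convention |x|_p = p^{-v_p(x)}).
|300/37|_5 = 1/25

Step 1 — compute v_5(x) by factoring powers of 5 out of the numerator and denominator: v_5(300/37) = 2. Step 2 — apply |x|_p = p^{-v_p(x)} = 5^{-2} = 1/25.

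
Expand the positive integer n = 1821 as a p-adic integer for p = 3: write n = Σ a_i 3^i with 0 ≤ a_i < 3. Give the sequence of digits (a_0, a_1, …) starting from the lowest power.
(a_0, a_1, …) = (0, 1, 1, 1, 1, 1, 2)

Repeated division by 3 gives the digits low-to-high: 1821 = 1·3^1 + 1·3^2 + 1·3^3 + 1·3^4 + 1·3^5 + 2·3^6. Digit sequence: (0, 1, 1, 1, 1, 1, 2).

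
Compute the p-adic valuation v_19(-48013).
v_19(-48013) = 3

v_19(n) is the largest exponent k such that 19^k divides n. Factor out: -48013 = -19^3 · 7. (Sign doesn't affect v_p.) So v_19(-48013) = 3.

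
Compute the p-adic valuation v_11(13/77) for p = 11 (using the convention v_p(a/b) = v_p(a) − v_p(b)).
v_11(13/77) = -1

Factor powers of 11 from the numerator and denominator of the reduced fraction: 13 = 11^0 · 13 and 77 = 11^1 · 7. Apply v_p(a/b) = v_p(a) − v_p(b): v_11(13/77) = 0 − 1 = -1.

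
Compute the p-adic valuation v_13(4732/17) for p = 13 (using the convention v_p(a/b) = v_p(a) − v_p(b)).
v_13(4732/17) = 2

Factor powers of 13 from the numerator and denominator of the reduced fraction: 4732 = 13^2 · 28 and 17 = 13^0 · 17. Apply v_p(a/b) = v_p(a) − v_p(b): v_13(4732/17) = 2 − 0 = 2.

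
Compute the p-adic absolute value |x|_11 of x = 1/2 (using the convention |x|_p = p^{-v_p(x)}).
|1/2|_11 = 1

Step 1 — compute v_11(x) by factoring powers of 11 out of the numerator and denominator: v_11(1/2) = 0. Step 2 — apply |x|_p = p^{-v_p(x)} = 11^{0} = 1.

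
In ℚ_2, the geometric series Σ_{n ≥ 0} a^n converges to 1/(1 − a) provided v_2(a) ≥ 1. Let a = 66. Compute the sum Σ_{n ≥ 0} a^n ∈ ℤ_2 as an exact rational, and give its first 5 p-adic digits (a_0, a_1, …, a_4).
Σ a^n = 1/(1 − a) = -1/65;  first 5 digits = (1, 1, 1, 1, 1)

v_2(a) = 1 ≥ 1, so the series converges in ℤ_2 to 1/(1 − a) = 1/(1 − 66) = -1/65. Expand this rational in ℤ_2: compute digits iteratively via d_i = x_i mod 2, x_{i+1} = (x_i − d_i)/2. The first 5 digits are (1, 1, 1, 1, 1).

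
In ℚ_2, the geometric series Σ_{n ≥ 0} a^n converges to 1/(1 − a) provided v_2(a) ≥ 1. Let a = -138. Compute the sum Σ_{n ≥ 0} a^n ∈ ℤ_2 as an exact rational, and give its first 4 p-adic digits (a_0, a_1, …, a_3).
Σ a^n = 1/(1 − a) = 1/139;  first 4 digits = (1, 1, 0, 0)

v_2(a) = 1 ≥ 1, so the series converges in ℤ_2 to 1/(1 − a) = 1/(1 − (-138)) = 1/139. Expand this rational in ℤ_2: compute digits iteratively via d_i = x_i mod 2, x_{i+1} = (x_i − d_i)/2. The first 4 digits are (1, 1, 0, 0).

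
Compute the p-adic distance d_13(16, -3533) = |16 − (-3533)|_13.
d_13(16, -3533) = 1/169

Step 1 — x − y = 16 − (-3533) = 3549. Step 2 — v_13(3549) = 2 (factor: 3549 = (13^2 · 21); the sign does not affect v_p). Step 3 — |x − y|_13 = 13^{-2} = 1/169.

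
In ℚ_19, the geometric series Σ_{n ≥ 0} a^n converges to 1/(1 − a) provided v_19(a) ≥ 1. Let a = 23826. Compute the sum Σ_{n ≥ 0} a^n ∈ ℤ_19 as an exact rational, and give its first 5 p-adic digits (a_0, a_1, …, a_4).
Σ a^n = 1/(1 − a) = -1/23825;  first 5 digits = (1, 0, 9, 3, 5)

v_19(a) = 2 ≥ 1, so the series converges in ℤ_19 to 1/(1 − a) = 1/(1 − 23826) = -1/23825. Expand this rational in ℤ_19: compute digits iteratively via d_i = x_i mod 19, x_{i+1} = (x_i − d_i)/19. The first 5 digits are (1, 0, 9, 3, 5).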